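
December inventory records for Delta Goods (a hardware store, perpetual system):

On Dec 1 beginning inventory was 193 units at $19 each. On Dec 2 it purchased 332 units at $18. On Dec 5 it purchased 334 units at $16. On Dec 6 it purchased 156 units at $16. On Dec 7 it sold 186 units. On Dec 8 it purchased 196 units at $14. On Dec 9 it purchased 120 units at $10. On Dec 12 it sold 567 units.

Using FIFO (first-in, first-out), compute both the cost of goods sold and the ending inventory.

COGS = $13,291; ending inventory = $8,136

Dec 7, 186 sold [FIFO — oldest first]: 186 @ $19 = $3,534
Dec 12, 567 sold [FIFO — oldest first]: 7 @ $19 + 332 @ $18 + 228 @ $16 = $9,757
Total COGS = $3,534 + $9,757 = $13,291
Ending inventory: 106 @ $16 + 156 @ $16 + 196 @ $14 + 120 @ $10 = $8,136
Check: goods available $21,427 = COGS $13,291 + ending $8,136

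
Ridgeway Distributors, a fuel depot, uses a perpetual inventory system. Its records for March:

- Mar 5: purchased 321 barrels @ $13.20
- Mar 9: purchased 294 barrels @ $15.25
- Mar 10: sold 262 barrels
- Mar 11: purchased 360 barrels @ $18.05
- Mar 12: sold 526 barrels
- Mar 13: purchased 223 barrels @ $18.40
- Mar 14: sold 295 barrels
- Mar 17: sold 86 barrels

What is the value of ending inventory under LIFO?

Ending inventory = $382.80

Mar 10, 262 sold [LIFO — newest first]: 262 @ $15.25 = $3,995.50
Mar 12, 526 sold [LIFO — newest first]: 360 @ $18.05 + 32 @ $15.25 + 134 @ $13.20 = $8,754.80
Mar 14, 295 sold [LIFO — newest first]: 223 @ $18.40 + 72 @ $13.20 = $5,053.60
Mar 17, 86 sold [LIFO — newest first]: 86 @ $13.20 = $1,135.20
Total COGS = $3,995.50 + $8,754.80 + $5,053.60 + $1,135.20 = $18,939.10
Ending inventory: 29 @ $13.20 = $382.80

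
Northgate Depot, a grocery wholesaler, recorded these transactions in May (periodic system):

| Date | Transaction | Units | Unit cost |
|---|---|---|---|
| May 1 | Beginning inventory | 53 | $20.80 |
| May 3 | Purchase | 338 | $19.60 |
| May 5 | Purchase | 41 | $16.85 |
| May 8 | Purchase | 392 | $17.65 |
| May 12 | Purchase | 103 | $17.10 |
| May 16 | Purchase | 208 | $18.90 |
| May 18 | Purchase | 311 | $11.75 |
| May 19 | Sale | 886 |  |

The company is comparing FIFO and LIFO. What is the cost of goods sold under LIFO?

FIFO COGS: 53 @ $20.80 + 338 @ $19.60 + 41 @ $16.85 + 392 @ $17.65 + 62 @ $17.10 = $16,397.05
LIFO COGS: 311 @ $11.75 + 208 @ $18.90 + 103 @ $17.10 + 264 @ $17.65 = $14,006.35

COGS = $14,006.35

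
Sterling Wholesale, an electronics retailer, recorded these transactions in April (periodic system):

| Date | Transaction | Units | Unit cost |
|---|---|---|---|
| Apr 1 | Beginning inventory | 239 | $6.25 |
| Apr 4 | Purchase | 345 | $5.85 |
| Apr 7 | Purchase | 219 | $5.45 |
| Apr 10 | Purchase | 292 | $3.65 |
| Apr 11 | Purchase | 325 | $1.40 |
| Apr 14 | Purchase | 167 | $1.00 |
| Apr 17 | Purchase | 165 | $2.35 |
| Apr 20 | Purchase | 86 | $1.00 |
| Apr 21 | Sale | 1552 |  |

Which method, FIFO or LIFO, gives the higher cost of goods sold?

FIFO COGS: 239 @ $6.25 + 345 @ $5.85 + 219 @ $5.45 + 292 @ $3.65 + 325 @ $1.40 + 132 @ $1.00 = $6,358.35
LIFO COGS: 86 @ $1.00 + 165 @ $2.35 + 167 @ $1.00 + 325 @ $1.40 + 292 @ $3.65 + 219 @ $5.45 + 298 @ $5.85 = $5,098.40

FIFO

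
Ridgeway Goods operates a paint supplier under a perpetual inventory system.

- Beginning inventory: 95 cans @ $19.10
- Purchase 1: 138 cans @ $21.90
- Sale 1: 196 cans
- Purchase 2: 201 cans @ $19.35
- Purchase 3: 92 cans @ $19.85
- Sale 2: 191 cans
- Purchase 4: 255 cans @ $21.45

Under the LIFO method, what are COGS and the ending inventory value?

Sale 1 (196) [LIFO — newest first]: 138 @ $21.90 + 58 @ $19.10 = $4,130.00
Sale 2 (191) [LIFO — newest first]: 92 @ $19.85 + 99 @ $19.35 = $3,741.85
Total COGS = $4,130.00 + $3,741.85 = $7,871.85
Ending inventory: 37 @ $19.10 + 102 @ $19.35 + 255 @ $21.45 = $8,150.15

COGS = $7,871.85; ending inventory = $8,150.15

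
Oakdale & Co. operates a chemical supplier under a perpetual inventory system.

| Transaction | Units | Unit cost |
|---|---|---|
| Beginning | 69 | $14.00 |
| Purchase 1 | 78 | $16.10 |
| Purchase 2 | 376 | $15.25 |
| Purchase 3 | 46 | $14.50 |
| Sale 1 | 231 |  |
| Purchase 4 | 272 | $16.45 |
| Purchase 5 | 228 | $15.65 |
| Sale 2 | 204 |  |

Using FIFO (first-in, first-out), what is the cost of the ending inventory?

Sale 1 (231) [FIFO — oldest first]: 69 @ $14.00 + 78 @ $16.10 + 84 @ $15.25 = $3,502.80
Sale 2 (204) [FIFO — oldest first]: 204 @ $15.25 = $3,111.00
Total COGS = $3,502.80 + $3,111.00 = $6,613.80
Ending inventory: 88 @ $15.25 + 46 @ $14.50 + 272 @ $16.45 + 228 @ $15.65 = $10,051.60

Ending inventory = $10,051.60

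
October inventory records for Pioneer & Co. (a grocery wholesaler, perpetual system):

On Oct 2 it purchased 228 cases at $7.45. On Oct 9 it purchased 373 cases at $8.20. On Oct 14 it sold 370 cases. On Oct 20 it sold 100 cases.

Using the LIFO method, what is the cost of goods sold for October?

COGS = $3,781.25

Oct 14, 370 sold [LIFO — newest first]: 370 @ $8.20 = $3,034.00
Oct 20, 100 sold [LIFO — newest first]: 3 @ $8.20 + 97 @ $7.45 = $747.25
Total COGS = $3,034.00 + $747.25 = $3,781.25
Ending inventory: 131 @ $7.45 = $975.95
Check: goods available $4,757.20 = COGS $3,781.25 + ending $975.95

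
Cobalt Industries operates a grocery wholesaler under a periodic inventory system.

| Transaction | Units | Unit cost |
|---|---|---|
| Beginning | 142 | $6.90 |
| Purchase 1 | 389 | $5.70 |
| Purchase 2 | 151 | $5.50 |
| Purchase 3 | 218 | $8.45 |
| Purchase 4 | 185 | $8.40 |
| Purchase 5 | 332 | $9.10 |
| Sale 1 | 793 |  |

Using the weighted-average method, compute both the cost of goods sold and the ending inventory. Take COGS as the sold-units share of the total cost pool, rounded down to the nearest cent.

COGS = $5,845.31; ending inventory = $4,599.59

Sale 1, sell 793: 793/1417 × $10,444.90 → $5,845.31
Ending inventory (cost pool remaining) = $4,599.59
Check: goods available $10,444.90 = COGS $5,845.31 + ending $4,599.59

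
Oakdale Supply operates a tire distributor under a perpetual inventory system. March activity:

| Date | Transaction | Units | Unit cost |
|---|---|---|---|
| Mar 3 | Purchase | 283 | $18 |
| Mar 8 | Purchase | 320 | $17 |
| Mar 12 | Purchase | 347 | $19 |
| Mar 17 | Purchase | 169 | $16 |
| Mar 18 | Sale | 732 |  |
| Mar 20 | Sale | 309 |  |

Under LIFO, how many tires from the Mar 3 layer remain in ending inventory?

Mar 18, 732 sold [LIFO — newest first]: 169 @ $16 + 347 @ $19 + 216 @ $17 = $12,969
Mar 20, 309 sold [LIFO — newest first]: 104 @ $17 + 205 @ $18 = $5,458
Total COGS = $12,969 + $5,458 = $18,427
Ending inventory: 78 @ $18 = $1,404

78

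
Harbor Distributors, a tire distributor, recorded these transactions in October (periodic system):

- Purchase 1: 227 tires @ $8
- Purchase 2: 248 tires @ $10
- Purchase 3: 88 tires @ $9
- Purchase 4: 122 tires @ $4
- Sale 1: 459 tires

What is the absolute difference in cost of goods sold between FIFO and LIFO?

FIFO COGS: 227 @ $8 + 232 @ $10 = $4,136
LIFO COGS: 122 @ $4 + 88 @ $9 + 248 @ $10 + 1 @ $8 = $3,768
Difference = |$4,136 − $3,768| = $368

$368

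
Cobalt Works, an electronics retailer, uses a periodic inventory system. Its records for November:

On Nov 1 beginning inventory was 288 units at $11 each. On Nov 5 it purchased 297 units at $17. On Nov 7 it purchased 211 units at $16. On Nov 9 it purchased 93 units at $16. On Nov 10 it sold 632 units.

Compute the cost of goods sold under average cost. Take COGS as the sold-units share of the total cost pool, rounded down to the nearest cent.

COGS = $9,299.42

Nov 10, sell 632: 632/889 × $13,081.00 → $9,299.42
Ending inventory (cost pool remaining) = $3,781.58
Check: goods available $13,081.00 = COGS $9,299.42 + ending $3,781.58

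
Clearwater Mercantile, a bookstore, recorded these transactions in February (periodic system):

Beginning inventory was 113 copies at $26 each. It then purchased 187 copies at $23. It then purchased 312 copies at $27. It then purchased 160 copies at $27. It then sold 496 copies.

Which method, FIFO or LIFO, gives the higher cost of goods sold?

FIFO COGS: 113 @ $26 + 187 @ $23 + 196 @ $27 = $12,531
LIFO COGS: 160 @ $27 + 312 @ $27 + 24 @ $23 = $13,296

LIFO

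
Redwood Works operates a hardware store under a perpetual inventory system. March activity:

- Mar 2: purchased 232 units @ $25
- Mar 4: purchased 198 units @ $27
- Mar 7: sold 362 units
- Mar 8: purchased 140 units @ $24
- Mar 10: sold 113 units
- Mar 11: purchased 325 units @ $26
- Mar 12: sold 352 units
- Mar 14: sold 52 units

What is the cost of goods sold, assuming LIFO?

COGS = $22,556

Mar 7, 362 sold [LIFO — newest first]: 198 @ $27 + 164 @ $25 = $9,446
Mar 10, 113 sold [LIFO — newest first]: 113 @ $24 = $2,712
Mar 12, 352 sold [LIFO — newest first]: 325 @ $26 + 27 @ $24 = $9,098
Mar 14, 52 sold [LIFO — newest first]: 52 @ $25 = $1,300
Total COGS = $9,446 + $2,712 + $9,098 + $1,300 = $22,556
Ending inventory: 16 @ $25 = $400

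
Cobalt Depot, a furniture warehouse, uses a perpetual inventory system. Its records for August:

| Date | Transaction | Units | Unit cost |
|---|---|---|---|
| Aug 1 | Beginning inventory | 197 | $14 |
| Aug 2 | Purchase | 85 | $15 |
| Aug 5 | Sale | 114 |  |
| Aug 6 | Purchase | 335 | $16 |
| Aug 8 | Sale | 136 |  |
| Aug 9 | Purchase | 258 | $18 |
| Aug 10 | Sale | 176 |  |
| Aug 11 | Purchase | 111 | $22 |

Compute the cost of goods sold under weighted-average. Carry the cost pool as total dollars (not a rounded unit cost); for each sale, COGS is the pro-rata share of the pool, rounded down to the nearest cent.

After Aug 1: 197 on hand, pool $2,758.00 (≈ $14.0000 each)
After Aug 2: 282 on hand, pool $4,033.00 (≈ $14.3014 each)
Aug 5, sell 114: 114/282 × $4,033.00 → $1,630.36
After Aug 6: 503 on hand, pool $7,762.64 (≈ $15.4327 each)
Aug 8, sell 136: 136/503 × $7,762.64 → $2,098.84
After Aug 9: 625 on hand, pool $10,307.80 (≈ $16.4925 each)
Aug 10, sell 176: 176/625 × $10,307.80 → $2,902.67
After Aug 11: 560 on hand, pool $9,847.13 (≈ $17.5842 each)
Total COGS = $1,630.36 + $2,098.84 + $2,902.67 = $6,631.87
Ending inventory (cost pool remaining) = $9,847.13

COGS = $6,631.87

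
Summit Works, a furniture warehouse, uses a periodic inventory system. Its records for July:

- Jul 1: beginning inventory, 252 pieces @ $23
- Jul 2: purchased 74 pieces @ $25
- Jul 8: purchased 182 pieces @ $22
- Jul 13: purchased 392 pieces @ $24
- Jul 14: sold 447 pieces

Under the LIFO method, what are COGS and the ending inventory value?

Jul 14, 447 sold [LIFO — newest first]: 392 @ $24 + 55 @ $22 = $10,618
Ending inventory: 252 @ $23 + 74 @ $25 + 127 @ $22 = $10,440

COGS = $10,618; ending inventory = $10,440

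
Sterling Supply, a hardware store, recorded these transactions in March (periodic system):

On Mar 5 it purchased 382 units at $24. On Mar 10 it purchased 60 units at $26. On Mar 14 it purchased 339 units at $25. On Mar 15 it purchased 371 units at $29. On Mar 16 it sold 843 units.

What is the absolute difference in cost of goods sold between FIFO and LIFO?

FIFO COGS: 382 @ $24 + 60 @ $26 + 339 @ $25 + 62 @ $29 = $21,001
LIFO COGS: 371 @ $29 + 339 @ $25 + 60 @ $26 + 73 @ $24 = $22,546
Difference = |$21,001 − $22,546| = $1,545

$1,545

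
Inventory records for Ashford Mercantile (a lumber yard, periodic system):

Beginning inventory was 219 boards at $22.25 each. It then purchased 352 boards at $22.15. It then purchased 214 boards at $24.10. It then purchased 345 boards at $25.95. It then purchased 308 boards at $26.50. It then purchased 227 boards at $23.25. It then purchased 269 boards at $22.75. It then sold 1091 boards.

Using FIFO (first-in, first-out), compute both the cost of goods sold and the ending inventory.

Sale 1 (1091) [FIFO — oldest first]: 219 @ $22.25 + 352 @ $22.15 + 214 @ $24.10 + 306 @ $25.95 = $25,767.65
Ending inventory: 39 @ $25.95 + 308 @ $26.50 + 227 @ $23.25 + 269 @ $22.75 = $20,571.55

COGS = $25,767.65; ending inventory = $20,571.55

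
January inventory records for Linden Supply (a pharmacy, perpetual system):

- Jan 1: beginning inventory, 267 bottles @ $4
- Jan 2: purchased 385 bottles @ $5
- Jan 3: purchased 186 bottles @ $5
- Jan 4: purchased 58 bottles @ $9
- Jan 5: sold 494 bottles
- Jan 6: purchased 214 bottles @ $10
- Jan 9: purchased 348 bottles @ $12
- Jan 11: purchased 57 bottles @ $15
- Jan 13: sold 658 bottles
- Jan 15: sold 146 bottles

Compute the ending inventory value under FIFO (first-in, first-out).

Ending inventory = $2,775

Jan 5, 494 sold [FIFO — oldest first]: 267 @ $4 + 227 @ $5 = $2,203
Jan 13, 658 sold [FIFO — oldest first]: 158 @ $5 + 186 @ $5 + 58 @ $9 + 214 @ $10 + 42 @ $12 = $4,886
Jan 15, 146 sold [FIFO — oldest first]: 146 @ $12 = $1,752
Total COGS = $2,203 + $4,886 + $1,752 = $8,841
Ending inventory: 160 @ $12 + 57 @ $15 = $2,775
Check: goods available $11,616 = COGS $8,841 + ending $2,775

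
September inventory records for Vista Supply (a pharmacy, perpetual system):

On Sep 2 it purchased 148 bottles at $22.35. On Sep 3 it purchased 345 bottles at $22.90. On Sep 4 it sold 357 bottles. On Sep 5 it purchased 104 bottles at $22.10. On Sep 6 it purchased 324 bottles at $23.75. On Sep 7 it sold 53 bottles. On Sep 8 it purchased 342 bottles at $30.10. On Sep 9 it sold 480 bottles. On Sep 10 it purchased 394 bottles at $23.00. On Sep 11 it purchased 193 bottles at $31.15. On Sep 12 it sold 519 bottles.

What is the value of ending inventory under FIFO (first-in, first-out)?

Sep 4, 357 sold [FIFO — oldest first]: 148 @ $22.35 + 209 @ $22.90 = $8,093.90
Sep 7, 53 sold [FIFO — oldest first]: 53 @ $22.90 = $1,213.70
Sep 9, 480 sold [FIFO — oldest first]: 83 @ $22.90 + 104 @ $22.10 + 293 @ $23.75 = $11,157.85
Sep 12, 519 sold [FIFO — oldest first]: 31 @ $23.75 + 342 @ $30.10 + 146 @ $23.00 = $14,388.45
Total COGS = $8,093.90 + $1,213.70 + $11,157.85 + $14,388.45 = $34,853.90
Ending inventory: 248 @ $23.00 + 193 @ $31.15 = $11,715.95
Check: goods available $46,569.85 = COGS $34,853.90 + ending $11,715.95

Ending inventory = $11,715.95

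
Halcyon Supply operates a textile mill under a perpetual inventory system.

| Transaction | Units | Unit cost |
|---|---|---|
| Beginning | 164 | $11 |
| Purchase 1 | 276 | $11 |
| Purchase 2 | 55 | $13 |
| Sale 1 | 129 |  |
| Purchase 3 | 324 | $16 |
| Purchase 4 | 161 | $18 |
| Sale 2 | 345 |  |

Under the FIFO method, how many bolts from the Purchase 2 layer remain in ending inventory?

Sale 1 (129) [FIFO — oldest first]: 129 @ $11 = $1,419
Sale 2 (345) [FIFO — oldest first]: 35 @ $11 + 276 @ $11 + 34 @ $13 = $3,863
Total COGS = $1,419 + $3,863 = $5,282
Ending inventory: 21 @ $13 + 324 @ $16 + 161 @ $18 = $8,355

21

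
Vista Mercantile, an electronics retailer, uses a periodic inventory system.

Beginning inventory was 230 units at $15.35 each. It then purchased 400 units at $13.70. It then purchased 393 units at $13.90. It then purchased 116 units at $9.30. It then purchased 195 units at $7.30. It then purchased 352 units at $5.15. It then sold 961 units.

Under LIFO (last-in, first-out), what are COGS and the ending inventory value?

Sale 1 (961) [LIFO — newest first]: 352 @ $5.15 + 195 @ $7.30 + 116 @ $9.30 + 298 @ $13.90 = $8,457.30
Ending inventory: 230 @ $15.35 + 400 @ $13.70 + 95 @ $13.90 = $10,331.00

COGS = $8,457.30; ending inventory = $10,331.00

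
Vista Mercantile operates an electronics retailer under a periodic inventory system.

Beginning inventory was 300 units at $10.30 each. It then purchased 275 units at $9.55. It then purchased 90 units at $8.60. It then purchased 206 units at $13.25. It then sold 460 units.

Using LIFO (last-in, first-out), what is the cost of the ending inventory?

Ending inventory = $4,150.05

Sale 1 (460) [LIFO — newest first]: 206 @ $13.25 + 90 @ $8.60 + 164 @ $9.55 = $5,069.70
Ending inventory: 300 @ $10.30 + 111 @ $9.55 = $4,150.05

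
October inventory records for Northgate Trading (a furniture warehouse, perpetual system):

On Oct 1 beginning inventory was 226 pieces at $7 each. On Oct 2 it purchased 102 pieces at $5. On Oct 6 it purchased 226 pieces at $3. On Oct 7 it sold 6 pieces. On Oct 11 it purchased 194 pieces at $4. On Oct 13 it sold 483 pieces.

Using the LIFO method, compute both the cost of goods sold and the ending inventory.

Oct 7, 6 sold [LIFO — newest first]: 6 @ $3 = $18
Oct 13, 483 sold [LIFO — newest first]: 194 @ $4 + 220 @ $3 + 69 @ $5 = $1,781
Total COGS = $18 + $1,781 = $1,799
Ending inventory: 226 @ $7 + 33 @ $5 = $1,747

COGS = $1,799; ending inventory = $1,747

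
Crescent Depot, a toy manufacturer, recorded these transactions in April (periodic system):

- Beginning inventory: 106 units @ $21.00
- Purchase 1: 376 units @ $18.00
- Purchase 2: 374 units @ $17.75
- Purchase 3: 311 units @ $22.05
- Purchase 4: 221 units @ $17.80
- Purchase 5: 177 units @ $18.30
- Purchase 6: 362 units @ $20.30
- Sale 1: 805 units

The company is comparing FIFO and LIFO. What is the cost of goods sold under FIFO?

FIFO COGS: 106 @ $21.00 + 376 @ $18.00 + 323 @ $17.75 = $14,727.25
LIFO COGS: 362 @ $20.30 + 177 @ $18.30 + 221 @ $17.80 + 45 @ $22.05 = $15,513.75

COGS = $14,727.25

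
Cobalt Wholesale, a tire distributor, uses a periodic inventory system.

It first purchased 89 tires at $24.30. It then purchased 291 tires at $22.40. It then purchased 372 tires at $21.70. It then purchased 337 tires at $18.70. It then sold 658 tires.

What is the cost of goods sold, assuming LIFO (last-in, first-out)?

COGS = $13,267.60

Sale 1 (658) [LIFO — newest first]: 337 @ $18.70 + 321 @ $21.70 = $13,267.60
Ending inventory: 89 @ $24.30 + 291 @ $22.40 + 51 @ $21.70 = $9,787.80
Check: goods available $23,055.40 = COGS $13,267.60 + ending $9,787.80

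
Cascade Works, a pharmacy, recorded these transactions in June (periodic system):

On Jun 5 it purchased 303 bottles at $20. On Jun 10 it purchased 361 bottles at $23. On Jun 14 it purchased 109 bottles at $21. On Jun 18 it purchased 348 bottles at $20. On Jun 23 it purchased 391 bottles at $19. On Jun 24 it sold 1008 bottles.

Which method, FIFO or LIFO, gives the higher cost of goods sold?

FIFO COGS: 303 @ $20 + 361 @ $23 + 109 @ $21 + 235 @ $20 = $21,352
LIFO COGS: 391 @ $19 + 348 @ $20 + 109 @ $21 + 160 @ $23 = $20,358

FIFO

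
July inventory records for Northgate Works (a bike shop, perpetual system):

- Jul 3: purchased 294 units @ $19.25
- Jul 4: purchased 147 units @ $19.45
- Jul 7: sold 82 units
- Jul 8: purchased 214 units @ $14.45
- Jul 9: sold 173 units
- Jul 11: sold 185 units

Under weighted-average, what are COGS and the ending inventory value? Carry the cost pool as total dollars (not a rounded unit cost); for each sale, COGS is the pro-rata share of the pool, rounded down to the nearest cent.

After Jul 3: 294 on hand, pool $5,659.50 (≈ $19.2500 each)
After Jul 4: 441 on hand, pool $8,518.65 (≈ $19.3167 each)
Jul 7, sell 82: 82/441 × $8,518.65 → $1,583.96
After Jul 8: 573 on hand, pool $10,026.99 (≈ $17.4991 each)
Jul 9, sell 173: 173/573 × $10,026.99 → $3,027.34
Jul 11, sell 185: 185/400 × $6,999.65 → $3,237.33
Total COGS = $1,583.96 + $3,027.34 + $3,237.33 = $7,848.63
Ending inventory (cost pool remaining) = $3,762.32

COGS = $7,848.63; ending inventory = $3,762.32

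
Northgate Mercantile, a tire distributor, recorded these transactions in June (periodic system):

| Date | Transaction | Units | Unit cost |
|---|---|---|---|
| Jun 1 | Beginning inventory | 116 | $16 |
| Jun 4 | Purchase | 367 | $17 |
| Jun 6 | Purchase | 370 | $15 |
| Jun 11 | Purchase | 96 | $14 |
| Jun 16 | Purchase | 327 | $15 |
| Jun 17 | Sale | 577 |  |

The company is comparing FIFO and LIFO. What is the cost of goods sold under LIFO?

FIFO COGS: 116 @ $16 + 367 @ $17 + 94 @ $15 = $9,505
LIFO COGS: 327 @ $15 + 96 @ $14 + 154 @ $15 = $8,559

COGS = $8,559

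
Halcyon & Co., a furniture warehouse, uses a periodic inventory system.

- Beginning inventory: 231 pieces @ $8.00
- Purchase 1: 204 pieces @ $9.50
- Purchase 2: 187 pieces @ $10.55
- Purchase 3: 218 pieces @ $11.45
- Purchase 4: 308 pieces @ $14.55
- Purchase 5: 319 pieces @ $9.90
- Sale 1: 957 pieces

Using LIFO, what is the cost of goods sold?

Sale 1 (957) [LIFO — newest first]: 319 @ $9.90 + 308 @ $14.55 + 218 @ $11.45 + 112 @ $10.55 = $11,317.20
Ending inventory: 231 @ $8.00 + 204 @ $9.50 + 75 @ $10.55 = $4,577.25

COGS = $11,317.20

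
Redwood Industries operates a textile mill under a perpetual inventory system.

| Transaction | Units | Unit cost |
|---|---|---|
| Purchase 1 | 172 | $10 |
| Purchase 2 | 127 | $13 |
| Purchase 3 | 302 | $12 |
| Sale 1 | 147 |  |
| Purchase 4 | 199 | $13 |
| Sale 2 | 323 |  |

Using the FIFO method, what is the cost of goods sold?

Sale 1 (147) [FIFO — oldest first]: 147 @ $10 = $1,470
Sale 2 (323) [FIFO — oldest first]: 25 @ $10 + 127 @ $13 + 171 @ $12 = $3,953
Total COGS = $1,470 + $3,953 = $5,423
Ending inventory: 131 @ $12 + 199 @ $13 = $4,159
Check: goods available $9,582 = COGS $5,423 + ending $4,159

COGS = $5,423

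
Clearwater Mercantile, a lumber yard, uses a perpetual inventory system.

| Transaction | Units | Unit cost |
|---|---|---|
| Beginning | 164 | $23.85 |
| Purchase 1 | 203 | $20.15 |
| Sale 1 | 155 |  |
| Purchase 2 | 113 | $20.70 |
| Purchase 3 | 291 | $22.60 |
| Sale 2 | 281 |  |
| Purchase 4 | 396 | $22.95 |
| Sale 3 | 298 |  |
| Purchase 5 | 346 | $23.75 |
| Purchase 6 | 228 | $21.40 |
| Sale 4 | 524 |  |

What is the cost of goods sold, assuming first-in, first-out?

COGS = $28,167.00

Sale 1 (155) [FIFO — oldest first]: 155 @ $23.85 = $3,696.75
Sale 2 (281) [FIFO — oldest first]: 9 @ $23.85 + 203 @ $20.15 + 69 @ $20.70 = $5,733.40
Sale 3 (298) [FIFO — oldest first]: 44 @ $20.70 + 254 @ $22.60 = $6,651.20
Sale 4 (524) [FIFO — oldest first]: 37 @ $22.60 + 396 @ $22.95 + 91 @ $23.75 = $12,085.65
Total COGS = $3,696.75 + $5,733.40 + $6,651.20 + $12,085.65 = $28,167.00
Ending inventory: 255 @ $23.75 + 228 @ $21.40 = $10,935.45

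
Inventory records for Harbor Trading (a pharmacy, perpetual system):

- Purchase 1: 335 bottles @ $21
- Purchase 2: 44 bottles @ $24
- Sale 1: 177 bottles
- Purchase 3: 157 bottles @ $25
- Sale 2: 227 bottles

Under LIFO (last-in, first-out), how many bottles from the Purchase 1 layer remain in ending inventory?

Sale 1 (177) [LIFO — newest first]: 44 @ $24 + 133 @ $21 = $3,849
Sale 2 (227) [LIFO — newest first]: 157 @ $25 + 70 @ $21 = $5,395
Total COGS = $3,849 + $5,395 = $9,244
Ending inventory: 132 @ $21 = $2,772
Check: goods available $12,016 = COGS $9,244 + ending $2,772

132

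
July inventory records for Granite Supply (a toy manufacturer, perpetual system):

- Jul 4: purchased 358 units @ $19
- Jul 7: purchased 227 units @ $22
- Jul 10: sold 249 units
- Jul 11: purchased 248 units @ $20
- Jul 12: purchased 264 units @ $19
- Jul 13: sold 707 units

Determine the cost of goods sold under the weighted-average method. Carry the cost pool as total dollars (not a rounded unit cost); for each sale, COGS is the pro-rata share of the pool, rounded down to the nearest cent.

COGS = $18,986.72

After Jul 4: 358 on hand, pool $6,802.00 (≈ $19.0000 each)
After Jul 7: 585 on hand, pool $11,796.00 (≈ $20.1641 each)
Jul 10, sell 249: 249/585 × $11,796.00 → $5,020.86
After Jul 11: 584 on hand, pool $11,735.14 (≈ $20.0944 each)
After Jul 12: 848 on hand, pool $16,751.14 (≈ $19.7537 each)
Jul 13, sell 707: 707/848 × $16,751.14 → $13,965.86
Total COGS = $5,020.86 + $13,965.86 = $18,986.72
Ending inventory (cost pool remaining) = $2,785.28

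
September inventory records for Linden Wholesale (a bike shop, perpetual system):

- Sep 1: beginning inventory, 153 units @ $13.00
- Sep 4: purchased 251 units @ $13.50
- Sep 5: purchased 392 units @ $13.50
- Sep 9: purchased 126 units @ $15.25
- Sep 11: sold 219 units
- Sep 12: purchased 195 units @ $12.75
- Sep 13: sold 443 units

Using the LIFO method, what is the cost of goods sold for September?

Sep 11, 219 sold [LIFO — newest first]: 126 @ $15.25 + 93 @ $13.50 = $3,177.00
Sep 13, 443 sold [LIFO — newest first]: 195 @ $12.75 + 248 @ $13.50 = $5,834.25
Total COGS = $3,177.00 + $5,834.25 = $9,011.25
Ending inventory: 153 @ $13.00 + 251 @ $13.50 + 51 @ $13.50 = $6,066.00
Check: goods available $15,077.25 = COGS $9,011.25 + ending $6,066.00

COGS = $9,011.25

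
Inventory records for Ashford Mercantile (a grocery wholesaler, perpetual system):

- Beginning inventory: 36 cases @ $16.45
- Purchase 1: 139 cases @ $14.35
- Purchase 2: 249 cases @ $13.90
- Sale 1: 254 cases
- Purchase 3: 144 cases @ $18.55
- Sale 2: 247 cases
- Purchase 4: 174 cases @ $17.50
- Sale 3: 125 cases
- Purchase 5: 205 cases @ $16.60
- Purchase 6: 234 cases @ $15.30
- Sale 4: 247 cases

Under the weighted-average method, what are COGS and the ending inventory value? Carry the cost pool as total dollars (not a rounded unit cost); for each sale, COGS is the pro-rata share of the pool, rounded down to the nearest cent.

After Beginning: 36 on hand, pool $592.20 (≈ $16.4500 each)
After Purchase 1: 175 on hand, pool $2,586.85 (≈ $14.7820 each)
After Purchase 2: 424 on hand, pool $6,047.95 (≈ $14.2640 each)
Sale 1, sell 254: 254/424 × $6,047.95 → $3,623.06
After Purchase 3: 314 on hand, pool $5,096.09 (≈ $16.2296 each)
Sale 2, sell 247: 247/314 × $5,096.09 → $4,008.70
After Purchase 4: 241 on hand, pool $4,132.39 (≈ $17.1468 each)
Sale 3, sell 125: 125/241 × $4,132.39 → $2,143.35
After Purchase 5: 321 on hand, pool $5,392.04 (≈ $16.7976 each)
After Purchase 6: 555 on hand, pool $8,972.24 (≈ $16.1662 each)
Sale 4, sell 247: 247/555 × $8,972.24 → $3,993.05
Total COGS = $3,623.06 + $4,008.70 + $2,143.35 + $3,993.05 = $13,768.16
Ending inventory (cost pool remaining) = $4,979.19
Check: goods available $18,747.35 = COGS $13,768.16 + ending $4,979.19

COGS = $13,768.16; ending inventory = $4,979.19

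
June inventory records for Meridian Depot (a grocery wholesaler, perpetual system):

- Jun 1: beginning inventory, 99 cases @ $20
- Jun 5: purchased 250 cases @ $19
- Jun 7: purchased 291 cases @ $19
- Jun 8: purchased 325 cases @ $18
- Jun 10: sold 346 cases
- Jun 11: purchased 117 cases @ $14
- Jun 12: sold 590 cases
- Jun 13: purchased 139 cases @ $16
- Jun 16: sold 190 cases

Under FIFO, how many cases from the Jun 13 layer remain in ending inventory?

Jun 10, 346 sold [FIFO — oldest first]: 99 @ $20 + 247 @ $19 = $6,673
Jun 12, 590 sold [FIFO — oldest first]: 3 @ $19 + 291 @ $19 + 296 @ $18 = $10,914
Jun 16, 190 sold [FIFO — oldest first]: 29 @ $18 + 117 @ $14 + 44 @ $16 = $2,864
Total COGS = $6,673 + $10,914 + $2,864 = $20,451
Ending inventory: 95 @ $16 = $1,520

95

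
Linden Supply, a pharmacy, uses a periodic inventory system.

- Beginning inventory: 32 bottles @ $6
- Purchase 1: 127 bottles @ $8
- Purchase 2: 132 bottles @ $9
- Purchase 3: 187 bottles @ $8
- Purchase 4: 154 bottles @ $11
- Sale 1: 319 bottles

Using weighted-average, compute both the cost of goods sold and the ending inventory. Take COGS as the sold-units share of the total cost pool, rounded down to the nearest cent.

Sale 1, sell 319: 319/632 × $5,586.00 → $2,819.51
Ending inventory (cost pool remaining) = $2,766.49

COGS = $2,819.51; ending inventory = $2,766.49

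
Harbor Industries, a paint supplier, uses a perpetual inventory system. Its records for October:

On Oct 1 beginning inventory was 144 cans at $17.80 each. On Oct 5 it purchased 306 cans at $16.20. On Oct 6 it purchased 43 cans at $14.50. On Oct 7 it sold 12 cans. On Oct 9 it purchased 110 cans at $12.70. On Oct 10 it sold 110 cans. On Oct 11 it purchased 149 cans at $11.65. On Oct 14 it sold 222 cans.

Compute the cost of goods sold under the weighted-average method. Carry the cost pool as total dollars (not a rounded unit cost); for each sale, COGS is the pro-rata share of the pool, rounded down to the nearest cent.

COGS = $5,228.22

After Oct 1: 144 on hand, pool $2,563.20 (≈ $17.8000 each)
After Oct 5: 450 on hand, pool $7,520.40 (≈ $16.7120 each)
After Oct 6: 493 on hand, pool $8,143.90 (≈ $16.5191 each)
Oct 7, sell 12: 12/493 × $8,143.90 → $198.22
After Oct 9: 591 on hand, pool $9,342.68 (≈ $15.8083 each)
Oct 10, sell 110: 110/591 × $9,342.68 → $1,738.90
After Oct 11: 630 on hand, pool $9,339.63 (≈ $14.8248 each)
Oct 14, sell 222: 222/630 × $9,339.63 → $3,291.10
Total COGS = $198.22 + $1,738.90 + $3,291.10 = $5,228.22
Ending inventory (cost pool remaining) = $6,048.53
Check: goods available $11,276.75 = COGS $5,228.22 + ending $6,048.53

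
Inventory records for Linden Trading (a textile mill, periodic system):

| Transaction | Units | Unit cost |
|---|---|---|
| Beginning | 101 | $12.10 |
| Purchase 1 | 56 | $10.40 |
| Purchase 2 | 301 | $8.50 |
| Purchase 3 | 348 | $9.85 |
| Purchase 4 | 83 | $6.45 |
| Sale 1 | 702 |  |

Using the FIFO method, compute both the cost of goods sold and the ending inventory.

COGS = $6,766.40; ending inventory = $1,559.75

Sale 1 (702) [FIFO — oldest first]: 101 @ $12.10 + 56 @ $10.40 + 301 @ $8.50 + 244 @ $9.85 = $6,766.40
Ending inventory: 104 @ $9.85 + 83 @ $6.45 = $1,559.75
Check: goods available $8,326.15 = COGS $6,766.40 + ending $1,559.75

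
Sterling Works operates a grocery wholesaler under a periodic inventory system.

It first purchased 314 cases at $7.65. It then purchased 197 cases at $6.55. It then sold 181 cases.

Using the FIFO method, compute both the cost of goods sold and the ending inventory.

Sale 1 (181) [FIFO — oldest first]: 181 @ $7.65 = $1,384.65
Ending inventory: 133 @ $7.65 + 197 @ $6.55 = $2,307.80

COGS = $1,384.65; ending inventory = $2,307.80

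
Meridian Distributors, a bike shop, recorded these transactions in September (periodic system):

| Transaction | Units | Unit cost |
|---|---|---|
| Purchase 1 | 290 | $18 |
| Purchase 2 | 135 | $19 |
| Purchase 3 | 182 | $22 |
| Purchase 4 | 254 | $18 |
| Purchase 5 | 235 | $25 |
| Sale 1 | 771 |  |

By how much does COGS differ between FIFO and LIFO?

FIFO COGS: 290 @ $18 + 135 @ $19 + 182 @ $22 + 164 @ $18 = $14,741
LIFO COGS: 235 @ $25 + 254 @ $18 + 182 @ $22 + 100 @ $19 = $16,351
Difference = |$14,741 − $16,351| = $1,610

$1,610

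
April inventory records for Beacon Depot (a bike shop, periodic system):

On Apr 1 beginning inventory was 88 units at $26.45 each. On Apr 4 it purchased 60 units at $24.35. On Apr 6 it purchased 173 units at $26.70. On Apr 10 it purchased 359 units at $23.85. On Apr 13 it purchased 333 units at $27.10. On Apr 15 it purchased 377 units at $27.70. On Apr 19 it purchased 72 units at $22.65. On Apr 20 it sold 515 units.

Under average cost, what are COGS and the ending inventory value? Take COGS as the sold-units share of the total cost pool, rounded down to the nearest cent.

Apr 20, sell 515: 515/1462 × $38,067.85 → $13,409.67
Ending inventory (cost pool remaining) = $24,658.18

COGS = $13,409.67; ending inventory = $24,658.18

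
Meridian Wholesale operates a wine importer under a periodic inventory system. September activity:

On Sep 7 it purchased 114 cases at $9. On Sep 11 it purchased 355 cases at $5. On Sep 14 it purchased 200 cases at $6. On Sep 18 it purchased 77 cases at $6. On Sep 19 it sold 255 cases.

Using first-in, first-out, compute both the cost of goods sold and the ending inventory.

Sep 19, 255 sold [FIFO — oldest first]: 114 @ $9 + 141 @ $5 = $1,731
Ending inventory: 214 @ $5 + 200 @ $6 + 77 @ $6 = $2,732
Check: goods available $4,463 = COGS $1,731 + ending $2,732

COGS = $1,731; ending inventory = $2,732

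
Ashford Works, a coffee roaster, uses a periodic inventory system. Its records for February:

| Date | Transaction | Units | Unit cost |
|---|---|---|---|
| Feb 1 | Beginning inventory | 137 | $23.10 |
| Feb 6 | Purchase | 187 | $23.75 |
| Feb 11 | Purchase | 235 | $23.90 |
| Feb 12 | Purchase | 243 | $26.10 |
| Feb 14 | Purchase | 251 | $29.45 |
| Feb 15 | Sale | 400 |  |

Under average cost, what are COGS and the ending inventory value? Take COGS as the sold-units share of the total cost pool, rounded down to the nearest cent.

Feb 15, sell 400: 400/1053 × $26,956.70 → $10,239.96
Ending inventory (cost pool remaining) = $16,716.74
Check: goods available $26,956.70 = COGS $10,239.96 + ending $16,716.74

COGS = $10,239.96; ending inventory = $16,716.74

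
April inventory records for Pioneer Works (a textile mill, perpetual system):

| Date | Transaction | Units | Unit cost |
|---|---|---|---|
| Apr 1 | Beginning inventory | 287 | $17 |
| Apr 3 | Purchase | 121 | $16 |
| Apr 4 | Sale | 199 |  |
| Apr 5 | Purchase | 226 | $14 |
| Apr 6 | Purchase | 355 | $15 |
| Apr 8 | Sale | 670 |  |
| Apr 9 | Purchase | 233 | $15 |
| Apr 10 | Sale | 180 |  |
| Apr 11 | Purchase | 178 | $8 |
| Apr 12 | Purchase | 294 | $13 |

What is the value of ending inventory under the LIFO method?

Apr 4, 199 sold [LIFO — newest first]: 121 @ $16 + 78 @ $17 = $3,262
Apr 8, 670 sold [LIFO — newest first]: 355 @ $15 + 226 @ $14 + 89 @ $17 = $10,002
Apr 10, 180 sold [LIFO — newest first]: 180 @ $15 = $2,700
Total COGS = $3,262 + $10,002 + $2,700 = $15,964
Ending inventory: 120 @ $17 + 53 @ $15 + 178 @ $8 + 294 @ $13 = $8,081

Ending inventory = $8,081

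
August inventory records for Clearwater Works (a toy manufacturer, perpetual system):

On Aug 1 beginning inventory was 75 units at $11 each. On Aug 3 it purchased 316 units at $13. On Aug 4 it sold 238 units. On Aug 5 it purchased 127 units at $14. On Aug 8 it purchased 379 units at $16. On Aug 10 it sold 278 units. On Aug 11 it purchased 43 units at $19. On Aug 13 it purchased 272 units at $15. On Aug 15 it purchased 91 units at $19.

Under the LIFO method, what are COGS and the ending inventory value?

COGS = $7,542; ending inventory = $11,859

Aug 4, 238 sold [LIFO — newest first]: 238 @ $13 = $3,094
Aug 10, 278 sold [LIFO — newest first]: 278 @ $16 = $4,448
Total COGS = $3,094 + $4,448 = $7,542
Ending inventory: 75 @ $11 + 78 @ $13 + 127 @ $14 + 101 @ $16 + 43 @ $19 + 272 @ $15 + 91 @ $19 = $11,859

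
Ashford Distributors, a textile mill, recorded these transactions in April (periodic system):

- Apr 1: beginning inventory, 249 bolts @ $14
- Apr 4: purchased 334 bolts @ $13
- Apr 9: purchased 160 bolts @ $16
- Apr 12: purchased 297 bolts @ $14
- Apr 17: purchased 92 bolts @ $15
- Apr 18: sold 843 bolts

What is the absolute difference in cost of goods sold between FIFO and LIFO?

FIFO COGS: 249 @ $14 + 334 @ $13 + 160 @ $16 + 100 @ $14 = $11,788
LIFO COGS: 92 @ $15 + 297 @ $14 + 160 @ $16 + 294 @ $13 = $11,920
Difference = |$11,788 − $11,920| = $132

$132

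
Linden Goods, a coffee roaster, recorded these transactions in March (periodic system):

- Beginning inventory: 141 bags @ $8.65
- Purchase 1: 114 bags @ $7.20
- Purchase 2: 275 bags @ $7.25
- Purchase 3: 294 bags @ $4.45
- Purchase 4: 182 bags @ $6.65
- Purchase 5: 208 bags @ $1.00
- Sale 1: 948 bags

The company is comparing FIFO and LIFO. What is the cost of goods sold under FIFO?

COGS = $6,167.10

FIFO COGS: 141 @ $8.65 + 114 @ $7.20 + 275 @ $7.25 + 294 @ $4.45 + 124 @ $6.65 = $6,167.10
LIFO COGS: 208 @ $1.00 + 182 @ $6.65 + 294 @ $4.45 + 264 @ $7.25 = $4,640.60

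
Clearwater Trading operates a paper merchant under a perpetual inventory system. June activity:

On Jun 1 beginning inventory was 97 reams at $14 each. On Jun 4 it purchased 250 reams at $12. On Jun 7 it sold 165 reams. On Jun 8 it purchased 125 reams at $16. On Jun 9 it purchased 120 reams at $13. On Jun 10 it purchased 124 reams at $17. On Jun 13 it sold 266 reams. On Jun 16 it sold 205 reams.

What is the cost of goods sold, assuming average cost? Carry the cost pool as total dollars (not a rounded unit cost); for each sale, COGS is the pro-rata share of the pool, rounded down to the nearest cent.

COGS = $8,871.18

After Jun 1: 97 on hand, pool $1,358.00 (≈ $14.0000 each)
After Jun 4: 347 on hand, pool $4,358.00 (≈ $12.5591 each)
Jun 7, sell 165: 165/347 × $4,358.00 → $2,072.24
After Jun 8: 307 on hand, pool $4,285.76 (≈ $13.9601 each)
After Jun 9: 427 on hand, pool $5,845.76 (≈ $13.6903 each)
After Jun 10: 551 on hand, pool $7,953.76 (≈ $14.4351 each)
Jun 13, sell 266: 266/551 × $7,953.76 → $3,839.74
Jun 16, sell 205: 205/285 × $4,114.02 → $2,959.20
Total COGS = $2,072.24 + $3,839.74 + $2,959.20 = $8,871.18
Ending inventory (cost pool remaining) = $1,154.82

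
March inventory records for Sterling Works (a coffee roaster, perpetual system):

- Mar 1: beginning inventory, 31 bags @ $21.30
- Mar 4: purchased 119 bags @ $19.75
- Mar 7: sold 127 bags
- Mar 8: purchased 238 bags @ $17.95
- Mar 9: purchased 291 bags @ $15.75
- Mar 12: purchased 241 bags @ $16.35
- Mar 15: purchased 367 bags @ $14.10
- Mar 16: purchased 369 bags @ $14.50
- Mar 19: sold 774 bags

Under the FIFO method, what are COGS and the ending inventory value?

Mar 7, 127 sold [FIFO — oldest first]: 31 @ $21.30 + 96 @ $19.75 = $2,556.30
Mar 19, 774 sold [FIFO — oldest first]: 23 @ $19.75 + 238 @ $17.95 + 291 @ $15.75 + 222 @ $16.35 = $12,939.30
Total COGS = $2,556.30 + $12,939.30 = $15,495.60
Ending inventory: 19 @ $16.35 + 367 @ $14.10 + 369 @ $14.50 = $10,835.85

COGS = $15,495.60; ending inventory = $10,835.85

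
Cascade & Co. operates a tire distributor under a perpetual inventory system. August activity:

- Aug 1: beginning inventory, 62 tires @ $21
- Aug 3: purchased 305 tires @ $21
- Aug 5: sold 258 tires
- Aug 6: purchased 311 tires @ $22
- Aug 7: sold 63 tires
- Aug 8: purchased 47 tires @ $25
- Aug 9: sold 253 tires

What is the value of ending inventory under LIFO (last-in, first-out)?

Ending inventory = $3,213

Aug 5, 258 sold [LIFO — newest first]: 258 @ $21 = $5,418
Aug 7, 63 sold [LIFO — newest first]: 63 @ $22 = $1,386
Aug 9, 253 sold [LIFO — newest first]: 47 @ $25 + 206 @ $22 = $5,707
Total COGS = $5,418 + $1,386 + $5,707 = $12,511
Ending inventory: 62 @ $21 + 47 @ $21 + 42 @ $22 = $3,213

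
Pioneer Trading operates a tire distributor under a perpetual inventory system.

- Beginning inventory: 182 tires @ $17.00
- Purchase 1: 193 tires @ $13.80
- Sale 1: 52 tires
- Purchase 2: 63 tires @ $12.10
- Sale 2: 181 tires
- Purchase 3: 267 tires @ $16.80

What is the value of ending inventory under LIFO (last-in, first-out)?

Ending inventory = $7,897.00

Sale 1 (52) [LIFO — newest first]: 52 @ $13.80 = $717.60
Sale 2 (181) [LIFO — newest first]: 63 @ $12.10 + 118 @ $13.80 = $2,390.70
Total COGS = $717.60 + $2,390.70 = $3,108.30
Ending inventory: 182 @ $17.00 + 23 @ $13.80 + 267 @ $16.80 = $7,897.00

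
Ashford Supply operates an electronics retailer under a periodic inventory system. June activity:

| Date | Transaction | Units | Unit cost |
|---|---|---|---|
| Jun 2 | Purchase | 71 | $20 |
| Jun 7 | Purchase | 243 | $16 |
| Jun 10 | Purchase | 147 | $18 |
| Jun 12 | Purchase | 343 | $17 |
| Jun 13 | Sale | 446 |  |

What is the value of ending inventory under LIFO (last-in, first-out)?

Jun 13, 446 sold [LIFO — newest first]: 343 @ $17 + 103 @ $18 = $7,685
Ending inventory: 71 @ $20 + 243 @ $16 + 44 @ $18 = $6,100

Ending inventory = $6,100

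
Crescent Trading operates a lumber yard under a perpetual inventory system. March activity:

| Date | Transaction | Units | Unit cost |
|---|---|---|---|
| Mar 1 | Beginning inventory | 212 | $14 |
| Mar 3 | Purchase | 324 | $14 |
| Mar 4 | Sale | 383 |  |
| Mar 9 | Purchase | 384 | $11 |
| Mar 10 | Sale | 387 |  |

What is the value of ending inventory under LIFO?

Ending inventory = $2,100

Mar 4, 383 sold [LIFO — newest first]: 324 @ $14 + 59 @ $14 = $5,362
Mar 10, 387 sold [LIFO — newest first]: 384 @ $11 + 3 @ $14 = $4,266
Total COGS = $5,362 + $4,266 = $9,628
Ending inventory: 150 @ $14 = $2,100
Check: goods available $11,728 = COGS $9,628 + ending $2,100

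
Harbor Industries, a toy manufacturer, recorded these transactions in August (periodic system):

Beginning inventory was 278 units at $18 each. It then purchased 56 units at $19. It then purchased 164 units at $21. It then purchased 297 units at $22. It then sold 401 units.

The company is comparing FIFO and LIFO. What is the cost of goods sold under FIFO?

FIFO COGS: 278 @ $18 + 56 @ $19 + 67 @ $21 = $7,475
LIFO COGS: 297 @ $22 + 104 @ $21 = $8,718

COGS = $7,475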